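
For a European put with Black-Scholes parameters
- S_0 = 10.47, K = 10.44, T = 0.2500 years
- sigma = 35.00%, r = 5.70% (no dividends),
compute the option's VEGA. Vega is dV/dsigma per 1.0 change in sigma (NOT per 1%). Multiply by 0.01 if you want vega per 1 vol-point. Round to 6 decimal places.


Answer: Vega = 2.052904

Derivation:
d1 = 0.1853253853; d2 = 0.0103253853
phi(d1) = 0.3921498341; exp(-qT) = 1.0000000000; exp(-rT) = 0.9858510507
Vega = S * exp(-qT) * phi(d1) * sqrt(T) = 10.4700 * 1.0000000000 * 0.3921498341 * 0.5000000000 = 2.052904


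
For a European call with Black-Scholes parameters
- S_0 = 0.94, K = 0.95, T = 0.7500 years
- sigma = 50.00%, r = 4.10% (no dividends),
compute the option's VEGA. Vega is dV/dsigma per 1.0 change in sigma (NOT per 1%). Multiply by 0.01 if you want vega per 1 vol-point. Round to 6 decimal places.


d1 = 0.2630820994; d2 = -0.1699306025
phi(d1) = 0.3853725968; exp(-qT) = 1.0000000000; exp(-rT) = 0.9697179723
Vega = S * exp(-qT) * phi(d1) * sqrt(T) = 0.9400 * 1.0000000000 * 0.3853725968 * 0.8660254038 = 0.313718

Answer: Vega = 0.313718


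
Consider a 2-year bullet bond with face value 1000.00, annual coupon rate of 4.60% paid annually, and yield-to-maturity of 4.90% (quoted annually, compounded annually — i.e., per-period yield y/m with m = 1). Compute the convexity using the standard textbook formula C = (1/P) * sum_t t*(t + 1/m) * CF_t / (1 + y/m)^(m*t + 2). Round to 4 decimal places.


Answer: Convexity = 5.2923

Derivation:
Coupon per period c = face * coupon_rate / m = 46.000000
Periods per year m = 1; per-period yield y/m = 0.049000
Number of cashflows N = 2
Cashflows (t years, CF_t, discount factor 1/(1+y/m)^(m*t), PV):
  t = 1.0000: CF_t = 46.000000, DF = 0.953289, PV = 43.851287
  t = 2.0000: CF_t = 1046.000000, DF = 0.908760, PV = 950.562568
Price P = sum_t PV_t = 994.413855
Convexity numerator sum_t t*(t + 1/m) * CF_t / (1+y/m)^(m*t + 2):
  t = 1.0000: term = 79.700558
  t = 2.0000: term = 5182.997295
Convexity = (1/P) * sum = 5262.697853 / 994.413855 = 5.292261


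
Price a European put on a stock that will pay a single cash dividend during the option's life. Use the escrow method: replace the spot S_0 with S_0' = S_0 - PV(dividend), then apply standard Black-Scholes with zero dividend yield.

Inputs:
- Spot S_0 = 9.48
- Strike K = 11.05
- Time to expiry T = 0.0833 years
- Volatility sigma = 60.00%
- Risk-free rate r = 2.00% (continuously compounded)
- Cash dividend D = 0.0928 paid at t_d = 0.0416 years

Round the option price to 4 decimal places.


Answer: Price = 1.8108

Derivation:
PV(D) = D * exp(-r * t_d) = 0.0928 * 0.99916835 = 0.09272282
S_0' = S_0 - PV(D) = 9.4800 - 0.09272282 = 9.38727718
d1 = (ln(S_0'/K) + (r + sigma^2/2)*T) / (sigma*sqrt(T)) = -0.84549736
d2 = d1 - sigma*sqrt(T) = -1.01866780
exp(-rT) = 0.99833539
N(-d1) = 0.80108340; N(-d2) = 0.84581965
P = K * exp(-rT) * N(-d2) - S_0' * N(-d1) = 11.0500 * 0.99833539 * 0.84581965 - 9.38727718 * 0.80108340 = 1.8108


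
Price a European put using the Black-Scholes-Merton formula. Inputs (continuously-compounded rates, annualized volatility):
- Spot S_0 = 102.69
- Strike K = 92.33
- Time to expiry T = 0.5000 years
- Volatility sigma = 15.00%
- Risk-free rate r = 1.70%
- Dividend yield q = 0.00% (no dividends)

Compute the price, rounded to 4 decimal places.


Answer: Price = 0.7294

Derivation:
d1 = (ln(S/K) + (r - q + 0.5*sigma^2) * T) / (sigma * sqrt(T)) = 1.13580795
d2 = d1 - sigma * sqrt(T) = 1.02974193
exp(-rT) = 0.99153602; exp(-qT) = 1.00000000
P = K * exp(-rT) * N(-d2) - S_0 * exp(-qT) * N(-d1)
N(-d1) = 0.12801847; N(-d2) = 0.15156558
P = 92.3300 * 0.99153602 * 0.15156558 - 102.6900 * 1.00000000 * 0.12801847 = 0.7294


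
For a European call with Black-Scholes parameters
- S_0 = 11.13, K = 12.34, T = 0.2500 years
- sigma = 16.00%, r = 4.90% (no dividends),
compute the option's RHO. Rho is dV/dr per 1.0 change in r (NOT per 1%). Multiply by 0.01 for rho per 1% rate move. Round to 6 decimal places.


Answer: Rho = 0.364529

Derivation:
d1 = -1.0968981649; d2 = -1.1768981649
phi(d1) = 0.2185957107; exp(-qT) = 1.0000000000; exp(-rT) = 0.9878247258
N(d2) = 0.1196180773
Rho = K*T*exp(-rT)*N(d2) = 12.3400 * 0.2500 * 0.9878247258 * 0.1196180773 = 0.364529


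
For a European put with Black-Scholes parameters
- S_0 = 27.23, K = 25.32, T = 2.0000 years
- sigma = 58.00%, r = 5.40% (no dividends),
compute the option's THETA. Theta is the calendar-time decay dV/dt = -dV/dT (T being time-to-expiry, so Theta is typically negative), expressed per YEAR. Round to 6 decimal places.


d1 = 0.6304523944; d2 = -0.1897914718
phi(d1) = 0.3270397212; exp(-qT) = 1.0000000000; exp(-rT) = 0.8976275964
Theta = -S*exp(-qT)*phi(d1)*sigma/(2*sqrt(T)) + r*K*exp(-rT)*N(-d2) - q*S*exp(-qT)*N(-d1)
N(-d1) = 0.2641993201; N(-d2) = 0.5752637305; sqrt(T) = 1.4142135624
Term 1 = -27.2300 * 1.0000000000 * 0.3270397212 * 0.5800 / (2 * 1.4142135624) = -1.8261277045
Term 2 = 0.0540 * 25.3200 * 0.8976275964 * 0.5752637305 = 0.7060259281
Term 3 = 0 (no dividend yield, q = 0)
Theta = -1.8261277045 + (0.7060259281) + (0.0000000000) = -1.120102

Answer: Theta = -1.120102


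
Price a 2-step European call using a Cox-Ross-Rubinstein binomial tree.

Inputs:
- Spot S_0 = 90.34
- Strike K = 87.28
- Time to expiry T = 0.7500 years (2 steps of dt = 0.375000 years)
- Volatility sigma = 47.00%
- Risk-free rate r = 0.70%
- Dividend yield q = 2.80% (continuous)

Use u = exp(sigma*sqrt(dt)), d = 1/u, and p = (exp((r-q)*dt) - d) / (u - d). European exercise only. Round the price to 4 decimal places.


Answer: Price = V(0,0) = 14.0536

Derivation:
dt = T/N = 0.375000
u = exp(sigma*sqrt(dt)) = 1.333511; d = 1/u = 0.749900
p = (exp((r-q)*dt) - d) / (u - d) = 0.415098
Discount per step: exp(-r*dt) = 0.997378
Stock lattice S(k, i) with i counting down-moves:
  k=0: S(0,0) = 90.3400
  k=1: S(1,0) = 120.4694; S(1,1) = 67.7460
  k=2: S(2,0) = 160.6472; S(2,1) = 90.3400; S(2,2) = 50.8027
Terminal payoffs V(N, i) = max(S_T - K, 0):
  V(2,0) = 73.367162; V(2,1) = 3.060000; V(2,2) = 0.000000
Backward induction: V(k, i) = exp(-r*dt) * [p * V(k+1, i) + (1-p) * V(k+1, i+1)].
  V(1,0) = exp(-r*dt) * [p*73.367162 + (1-p)*3.060000] = 32.159850
  V(1,1) = exp(-r*dt) * [p*3.060000 + (1-p)*0.000000] = 1.266871
  V(0,0) = exp(-r*dt) * [p*32.159850 + (1-p)*1.266871] = 14.053554


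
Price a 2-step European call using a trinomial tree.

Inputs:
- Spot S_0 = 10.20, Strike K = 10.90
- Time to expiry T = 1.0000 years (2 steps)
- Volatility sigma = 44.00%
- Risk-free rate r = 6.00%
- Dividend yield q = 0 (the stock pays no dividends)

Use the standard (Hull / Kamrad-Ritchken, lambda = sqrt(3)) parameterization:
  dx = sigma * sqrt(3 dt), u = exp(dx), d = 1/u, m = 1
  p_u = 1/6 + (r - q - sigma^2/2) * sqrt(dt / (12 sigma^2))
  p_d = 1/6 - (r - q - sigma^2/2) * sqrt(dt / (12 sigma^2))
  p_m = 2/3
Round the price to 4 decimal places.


Answer: Price = V(0,0) = 1.6386

Derivation:
dt = T/N = 0.500000; dx = sigma*sqrt(3*dt) = 0.538888
u = exp(dx) = 1.714099; d = 1/u = 0.583397
p_u = 0.149594, p_m = 0.666667, p_d = 0.183739
Discount per step: exp(-r*dt) = 0.970446
Stock lattice S(k, j) with j the centered position index:
  k=0: S(0,+0) = 10.2000
  k=1: S(1,-1) = 5.9506; S(1,+0) = 10.2000; S(1,+1) = 17.4838
  k=2: S(2,-2) = 3.4716; S(2,-1) = 5.9506; S(2,+0) = 10.2000; S(2,+1) = 17.4838; S(2,+2) = 29.9690
Terminal payoffs V(N, j) = max(S_T - K, 0):
  V(2,-2) = 0.000000; V(2,-1) = 0.000000; V(2,+0) = 0.000000; V(2,+1) = 6.583813; V(2,+2) = 19.068991
Backward induction: V(k, j) = exp(-r*dt) * [p_u * V(k+1, j+1) + p_m * V(k+1, j) + p_d * V(k+1, j-1)]
  V(1,-1) = exp(-r*dt) * [p_u*0.000000 + p_m*0.000000 + p_d*0.000000] = 0.000000
  V(1,+0) = exp(-r*dt) * [p_u*6.583813 + p_m*0.000000 + p_d*0.000000] = 0.955794
  V(1,+1) = exp(-r*dt) * [p_u*19.068991 + p_m*6.583813 + p_d*0.000000] = 7.027796
  V(0,+0) = exp(-r*dt) * [p_u*7.027796 + p_m*0.955794 + p_d*0.000000] = 1.638612


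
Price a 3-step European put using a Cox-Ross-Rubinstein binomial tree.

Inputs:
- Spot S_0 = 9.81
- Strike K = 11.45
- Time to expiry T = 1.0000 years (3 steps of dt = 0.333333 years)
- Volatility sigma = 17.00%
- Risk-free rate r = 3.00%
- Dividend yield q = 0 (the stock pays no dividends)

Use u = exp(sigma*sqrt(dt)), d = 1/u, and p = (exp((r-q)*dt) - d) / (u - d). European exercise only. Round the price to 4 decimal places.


dt = T/N = 0.333333
u = exp(sigma*sqrt(dt)) = 1.103128; d = 1/u = 0.906513
p = (exp((r-q)*dt) - d) / (u - d) = 0.526598
Discount per step: exp(-r*dt) = 0.990050
Stock lattice S(k, i) with i counting down-moves:
  k=0: S(0,0) = 9.8100
  k=1: S(1,0) = 10.8217; S(1,1) = 8.8929
  k=2: S(2,0) = 11.9377; S(2,1) = 9.8100; S(2,2) = 8.0615
  k=3: S(3,0) = 13.1688; S(3,1) = 10.8217; S(3,2) = 8.8929; S(3,3) = 7.3079
Terminal payoffs V(N, i) = max(K - S_T, 0):
  V(3,0) = 0.000000; V(3,1) = 0.628317; V(3,2) = 2.557104; V(3,3) = 4.142117
Backward induction: V(k, i) = exp(-r*dt) * [p * V(k+1, i) + (1-p) * V(k+1, i+1)].
  V(2,0) = exp(-r*dt) * [p*0.000000 + (1-p)*0.628317] = 0.294487
  V(2,1) = exp(-r*dt) * [p*0.628317 + (1-p)*2.557104] = 1.526071
  V(2,2) = exp(-r*dt) * [p*2.557104 + (1-p)*4.142117] = 3.274542
  V(1,0) = exp(-r*dt) * [p*0.294487 + (1-p)*1.526071] = 0.868789
  V(1,1) = exp(-r*dt) * [p*1.526071 + (1-p)*3.274542] = 2.330379
  V(0,0) = exp(-r*dt) * [p*0.868789 + (1-p)*2.330379] = 1.545179

Answer: Price = V(0,0) = 1.5452


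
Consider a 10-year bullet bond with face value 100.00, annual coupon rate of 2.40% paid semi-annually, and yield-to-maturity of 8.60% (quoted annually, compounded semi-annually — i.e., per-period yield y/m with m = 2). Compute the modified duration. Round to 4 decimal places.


Answer: Modified duration = 8.1823

Derivation:
Coupon per period c = face * coupon_rate / m = 1.200000
Periods per year m = 2; per-period yield y/m = 0.043000
Number of cashflows N = 20
Cashflows (t years, CF_t, discount factor 1/(1+y/m)^(m*t), PV):
  t = 0.5000: CF_t = 1.200000, DF = 0.958773, PV = 1.150527
  t = 1.0000: CF_t = 1.200000, DF = 0.919245, PV = 1.103094
  t = 1.5000: CF_t = 1.200000, DF = 0.881347, PV = 1.057617
  t = 2.0000: CF_t = 1.200000, DF = 0.845012, PV = 1.014014
  t = 2.5000: CF_t = 1.200000, DF = 0.810174, PV = 0.972209
  t = 3.0000: CF_t = 1.200000, DF = 0.776773, PV = 0.932128
  t = 3.5000: CF_t = 1.200000, DF = 0.744749, PV = 0.893699
  t = 4.0000: CF_t = 1.200000, DF = 0.714045, PV = 0.856854
  t = 4.5000: CF_t = 1.200000, DF = 0.684607, PV = 0.821528
  t = 5.0000: CF_t = 1.200000, DF = 0.656382, PV = 0.787659
  t = 5.5000: CF_t = 1.200000, DF = 0.629322, PV = 0.755186
  t = 6.0000: CF_t = 1.200000, DF = 0.603376, PV = 0.724052
  t = 6.5000: CF_t = 1.200000, DF = 0.578501, PV = 0.694201
  t = 7.0000: CF_t = 1.200000, DF = 0.554651, PV = 0.665581
  t = 7.5000: CF_t = 1.200000, DF = 0.531784, PV = 0.638141
  t = 8.0000: CF_t = 1.200000, DF = 0.509860, PV = 0.611832
  t = 8.5000: CF_t = 1.200000, DF = 0.488840, PV = 0.586608
  t = 9.0000: CF_t = 1.200000, DF = 0.468687, PV = 0.562424
  t = 9.5000: CF_t = 1.200000, DF = 0.449364, PV = 0.539237
  t = 10.0000: CF_t = 101.200000, DF = 0.430838, PV = 43.600789
Price P = sum_t PV_t = 58.967379
First compute Macaulay numerator sum_t t * PV_t:
  t * PV_t at t = 0.5000: 0.575264
  t * PV_t at t = 1.0000: 1.103094
  t * PV_t at t = 1.5000: 1.586425
  t * PV_t at t = 2.0000: 2.028028
  t * PV_t at t = 2.5000: 2.430523
  t * PV_t at t = 3.0000: 2.796383
  t * PV_t at t = 3.5000: 3.127945
  t * PV_t at t = 4.0000: 3.427416
  t * PV_t at t = 4.5000: 3.696877
  t * PV_t at t = 5.0000: 3.938294
  t * PV_t at t = 5.5000: 4.153522
  t * PV_t at t = 6.0000: 4.344310
  t * PV_t at t = 6.5000: 4.512307
  t * PV_t at t = 7.0000: 4.659067
  t * PV_t at t = 7.5000: 4.786057
  t * PV_t at t = 8.0000: 4.894657
  t * PV_t at t = 8.5000: 4.986168
  t * PV_t at t = 9.0000: 5.061814
  t * PV_t at t = 9.5000: 5.122748
  t * PV_t at t = 10.0000: 436.007886
Macaulay duration D = 503.238786 / 58.967379 = 8.534190
Modified duration = D / (1 + y/m) = 8.534190 / (1 + 0.043000) = 8.182349


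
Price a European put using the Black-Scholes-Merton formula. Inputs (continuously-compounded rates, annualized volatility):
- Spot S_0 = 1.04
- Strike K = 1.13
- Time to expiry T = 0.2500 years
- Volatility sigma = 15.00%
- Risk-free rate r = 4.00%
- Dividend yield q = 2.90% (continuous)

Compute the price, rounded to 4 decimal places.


Answer: Price = 0.0921

Derivation:
d1 = (ln(S/K) + (r - q + 0.5*sigma^2) * T) / (sigma * sqrt(T)) = -1.03245893
d2 = d1 - sigma * sqrt(T) = -1.10745893
exp(-rT) = 0.99004983; exp(-qT) = 0.99277622
P = K * exp(-rT) * N(-d2) - S_0 * exp(-qT) * N(-d1)
N(-d1) = 0.84907141; N(-d2) = 0.86595222
P = 1.1300 * 0.99004983 * 0.86595222 - 1.0400 * 0.99277622 * 0.84907141 = 0.0921


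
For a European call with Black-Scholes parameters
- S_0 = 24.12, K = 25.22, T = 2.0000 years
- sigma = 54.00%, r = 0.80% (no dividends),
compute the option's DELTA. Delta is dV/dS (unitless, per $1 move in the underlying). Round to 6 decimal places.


d1 = 0.3443924835; d2 = -0.4192828402
phi(d1) = 0.3759716172; exp(-qT) = 1.0000000000; exp(-rT) = 0.9841273201
N(d1) = 0.6347244296
Delta = exp(-qT) * N(d1) = 1.0000000000 * 0.6347244296 = 0.634724

Answer: Delta = 0.634724


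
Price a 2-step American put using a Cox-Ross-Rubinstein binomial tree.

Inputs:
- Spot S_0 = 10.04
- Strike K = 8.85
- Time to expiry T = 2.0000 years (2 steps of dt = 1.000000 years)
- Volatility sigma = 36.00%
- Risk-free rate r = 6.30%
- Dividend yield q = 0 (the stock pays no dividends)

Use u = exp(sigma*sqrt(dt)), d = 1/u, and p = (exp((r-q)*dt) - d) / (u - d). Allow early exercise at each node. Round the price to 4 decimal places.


Answer: Price = V(0,0) = 0.8757

Derivation:
dt = T/N = 1.000000
u = exp(sigma*sqrt(dt)) = 1.433329; d = 1/u = 0.697676
p = (exp((r-q)*dt) - d) / (u - d) = 0.499353
Discount per step: exp(-r*dt) = 0.938943
Stock lattice S(k, i) with i counting down-moves:
  k=0: S(0,0) = 10.0400
  k=1: S(1,0) = 14.3906; S(1,1) = 7.0047
  k=2: S(2,0) = 20.6265; S(2,1) = 10.0400; S(2,2) = 4.8870
Terminal payoffs V(N, i) = max(K - S_T, 0):
  V(2,0) = 0.000000; V(2,1) = 0.000000; V(2,2) = 3.963007
Backward induction: V(k, i) = exp(-r*dt) * [p * V(k+1, i) + (1-p) * V(k+1, i+1)]; then take max(V_cont, immediate exercise) for American.
  V(1,0) = exp(-r*dt) * [p*0.000000 + (1-p)*0.000000] = 0.000000; exercise = 0.000000; V(1,0) = max -> 0.000000
  V(1,1) = exp(-r*dt) * [p*0.000000 + (1-p)*3.963007] = 1.862928; exercise = 1.845330; V(1,1) = max -> 1.862928
  V(0,0) = exp(-r*dt) * [p*0.000000 + (1-p)*1.862928] = 0.875724; exercise = 0.000000; V(0,0) = max -> 0.875724


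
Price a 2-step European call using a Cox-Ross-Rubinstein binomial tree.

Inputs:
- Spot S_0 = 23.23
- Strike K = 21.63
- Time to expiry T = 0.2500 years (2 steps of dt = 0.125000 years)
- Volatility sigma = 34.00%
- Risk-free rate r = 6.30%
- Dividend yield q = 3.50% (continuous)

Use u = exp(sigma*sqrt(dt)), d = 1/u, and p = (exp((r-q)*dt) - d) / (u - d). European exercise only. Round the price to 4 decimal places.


Answer: Price = V(0,0) = 2.6156

Derivation:
dt = T/N = 0.125000
u = exp(sigma*sqrt(dt)) = 1.127732; d = 1/u = 0.886736
p = (exp((r-q)*dt) - d) / (u - d) = 0.484533
Discount per step: exp(-r*dt) = 0.992156
Stock lattice S(k, i) with i counting down-moves:
  k=0: S(0,0) = 23.2300
  k=1: S(1,0) = 26.1972; S(1,1) = 20.5989
  k=2: S(2,0) = 29.5434; S(2,1) = 23.2300; S(2,2) = 18.2658
Terminal payoffs V(N, i) = max(S_T - K, 0):
  V(2,0) = 7.913414; V(2,1) = 1.600000; V(2,2) = 0.000000
Backward induction: V(k, i) = exp(-r*dt) * [p * V(k+1, i) + (1-p) * V(k+1, i+1)].
  V(1,0) = exp(-r*dt) * [p*7.913414 + (1-p)*1.600000] = 4.622509
  V(1,1) = exp(-r*dt) * [p*1.600000 + (1-p)*0.000000] = 0.769171
  V(0,0) = exp(-r*dt) * [p*4.622509 + (1-p)*0.769171] = 2.615560


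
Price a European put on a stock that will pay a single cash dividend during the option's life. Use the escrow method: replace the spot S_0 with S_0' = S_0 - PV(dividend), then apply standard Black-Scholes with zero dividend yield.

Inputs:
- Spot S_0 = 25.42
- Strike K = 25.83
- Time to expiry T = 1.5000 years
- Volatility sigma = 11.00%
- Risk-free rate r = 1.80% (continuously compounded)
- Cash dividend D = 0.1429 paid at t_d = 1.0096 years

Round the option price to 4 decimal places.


Answer: Price = 1.2862

Derivation:
PV(D) = D * exp(-r * t_d) = 0.1429 * 0.98199133 = 0.14032656
S_0' = S_0 - PV(D) = 25.4200 - 0.14032656 = 25.27967344
d1 = (ln(S_0'/K) + (r + sigma^2/2)*T) / (sigma*sqrt(T)) = 0.10791891
d2 = d1 - sigma*sqrt(T) = -0.02680303
exp(-rT) = 0.97336124
N(-d1) = 0.45703001; N(-d2) = 0.51069158
P = K * exp(-rT) * N(-d2) - S_0' * N(-d1) = 25.8300 * 0.97336124 * 0.51069158 - 25.27967344 * 0.45703001 = 1.2862


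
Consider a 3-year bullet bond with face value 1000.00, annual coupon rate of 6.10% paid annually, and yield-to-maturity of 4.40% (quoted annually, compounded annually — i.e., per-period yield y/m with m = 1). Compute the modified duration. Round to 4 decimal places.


Coupon per period c = face * coupon_rate / m = 61.000000
Periods per year m = 1; per-period yield y/m = 0.044000
Number of cashflows N = 3
Cashflows (t years, CF_t, discount factor 1/(1+y/m)^(m*t), PV):
  t = 1.0000: CF_t = 61.000000, DF = 0.957854, PV = 58.429119
  t = 2.0000: CF_t = 61.000000, DF = 0.917485, PV = 55.966589
  t = 3.0000: CF_t = 1061.000000, DF = 0.878817, PV = 932.424954
Price P = sum_t PV_t = 1046.820662
First compute Macaulay numerator sum_t t * PV_t:
  t * PV_t at t = 1.0000: 58.429119
  t * PV_t at t = 2.0000: 111.933178
  t * PV_t at t = 3.0000: 2797.274863
Macaulay duration D = 2967.637159 / 1046.820662 = 2.834905
Modified duration = D / (1 + y/m) = 2.834905 / (1 + 0.044000) = 2.715426

Answer: Modified duration = 2.7154


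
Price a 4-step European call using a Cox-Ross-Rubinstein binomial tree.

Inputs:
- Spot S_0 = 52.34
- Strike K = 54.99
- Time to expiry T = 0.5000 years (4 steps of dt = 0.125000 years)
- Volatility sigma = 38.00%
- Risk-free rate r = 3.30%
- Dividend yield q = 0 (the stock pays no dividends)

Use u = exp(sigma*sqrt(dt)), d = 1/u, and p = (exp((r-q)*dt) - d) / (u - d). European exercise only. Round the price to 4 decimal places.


dt = T/N = 0.125000
u = exp(sigma*sqrt(dt)) = 1.143793; d = 1/u = 0.874284
p = (exp((r-q)*dt) - d) / (u - d) = 0.481800
Discount per step: exp(-r*dt) = 0.995883
Stock lattice S(k, i) with i counting down-moves:
  k=0: S(0,0) = 52.3400
  k=1: S(1,0) = 59.8661; S(1,1) = 45.7600
  k=2: S(2,0) = 68.4745; S(2,1) = 52.3400; S(2,2) = 40.0072
  k=3: S(3,0) = 78.3207; S(3,1) = 59.8661; S(3,2) = 45.7600; S(3,3) = 34.9777
  k=4: S(4,0) = 89.5827; S(4,1) = 68.4745; S(4,2) = 52.3400; S(4,3) = 40.0072; S(4,4) = 30.5804
Terminal payoffs V(N, i) = max(S_T - K, 0):
  V(4,0) = 34.592685; V(4,1) = 13.484504; V(4,2) = 0.000000; V(4,3) = 0.000000; V(4,4) = 0.000000
Backward induction: V(k, i) = exp(-r*dt) * [p * V(k+1, i) + (1-p) * V(k+1, i+1)].
  V(3,0) = exp(-r*dt) * [p*34.592685 + (1-p)*13.484504] = 23.557053
  V(3,1) = exp(-r*dt) * [p*13.484504 + (1-p)*0.000000] = 6.470090
  V(3,2) = exp(-r*dt) * [p*0.000000 + (1-p)*0.000000] = 0.000000
  V(3,3) = exp(-r*dt) * [p*0.000000 + (1-p)*0.000000] = 0.000000
  V(2,0) = exp(-r*dt) * [p*23.557053 + (1-p)*6.470090] = 14.642066
  V(2,1) = exp(-r*dt) * [p*6.470090 + (1-p)*0.000000] = 3.104458
  V(2,2) = exp(-r*dt) * [p*0.000000 + (1-p)*0.000000] = 0.000000
  V(1,0) = exp(-r*dt) * [p*14.642066 + (1-p)*3.104458] = 8.627616
  V(1,1) = exp(-r*dt) * [p*3.104458 + (1-p)*0.000000] = 1.489571
  V(0,0) = exp(-r*dt) * [p*8.627616 + (1-p)*1.489571] = 4.908392

Answer: Price = V(0,0) = 4.9084


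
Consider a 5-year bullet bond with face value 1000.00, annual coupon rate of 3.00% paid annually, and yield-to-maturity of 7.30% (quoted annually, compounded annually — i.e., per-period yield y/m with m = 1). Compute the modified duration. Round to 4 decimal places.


Coupon per period c = face * coupon_rate / m = 30.000000
Periods per year m = 1; per-period yield y/m = 0.073000
Number of cashflows N = 5
Cashflows (t years, CF_t, discount factor 1/(1+y/m)^(m*t), PV):
  t = 1.0000: CF_t = 30.000000, DF = 0.931966, PV = 27.958993
  t = 2.0000: CF_t = 30.000000, DF = 0.868561, PV = 26.056844
  t = 3.0000: CF_t = 30.000000, DF = 0.809470, PV = 24.284104
  t = 4.0000: CF_t = 30.000000, DF = 0.754399, PV = 22.631970
  t = 5.0000: CF_t = 1030.000000, DF = 0.703075, PV = 724.166808
Price P = sum_t PV_t = 825.098720
First compute Macaulay numerator sum_t t * PV_t:
  t * PV_t at t = 1.0000: 27.958993
  t * PV_t at t = 2.0000: 52.113688
  t * PV_t at t = 3.0000: 72.852313
  t * PV_t at t = 4.0000: 90.527882
  t * PV_t at t = 5.0000: 3620.834038
Macaulay duration D = 3864.286913 / 825.098720 = 4.683424
Modified duration = D / (1 + y/m) = 4.683424 / (1 + 0.073000) = 4.364794

Answer: Modified duration = 4.3648


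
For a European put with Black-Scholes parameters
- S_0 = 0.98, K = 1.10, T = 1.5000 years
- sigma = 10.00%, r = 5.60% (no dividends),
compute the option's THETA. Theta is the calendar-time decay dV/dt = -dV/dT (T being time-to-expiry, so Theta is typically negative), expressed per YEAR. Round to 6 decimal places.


Answer: Theta = 0.019739

Derivation:
d1 = -0.1960644023; d2 = -0.3185388895
phi(d1) = 0.3913475817; exp(-qT) = 1.0000000000; exp(-rT) = 0.9194312561
Theta = -S*exp(-qT)*phi(d1)*sigma/(2*sqrt(T)) + r*K*exp(-rT)*N(-d2) - q*S*exp(-qT)*N(-d1)
N(-d1) = 0.5777201209; N(-d2) = 0.6249618999; sqrt(T) = 1.2247448714
Term 1 = -0.9800 * 1.0000000000 * 0.3913475817 * 0.1000 / (2 * 1.2247448714) = -0.0156571642
Term 2 = 0.0560 * 1.1000 * 0.9194312561 * 0.6249618999 = 0.0353959455
Term 3 = 0 (no dividend yield, q = 0)
Theta = -0.0156571642 + (0.0353959455) + (0.0000000000) = 0.019739


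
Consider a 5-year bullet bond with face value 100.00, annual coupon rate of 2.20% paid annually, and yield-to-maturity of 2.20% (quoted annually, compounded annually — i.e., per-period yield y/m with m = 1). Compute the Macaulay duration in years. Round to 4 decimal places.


Answer: Macaulay duration = 4.7893 years

Derivation:
Coupon per period c = face * coupon_rate / m = 2.200000
Periods per year m = 1; per-period yield y/m = 0.022000
Number of cashflows N = 5
Cashflows (t years, CF_t, discount factor 1/(1+y/m)^(m*t), PV):
  t = 1.0000: CF_t = 2.200000, DF = 0.978474, PV = 2.152642
  t = 2.0000: CF_t = 2.200000, DF = 0.957411, PV = 2.106303
  t = 3.0000: CF_t = 2.200000, DF = 0.936801, PV = 2.060962
  t = 4.0000: CF_t = 2.200000, DF = 0.916635, PV = 2.016597
  t = 5.0000: CF_t = 102.200000, DF = 0.896903, PV = 91.663496
Price P = sum_t PV_t = 100.000000
Macaulay numerator sum_t t * PV_t:
  t * PV_t at t = 1.0000: 2.152642
  t * PV_t at t = 2.0000: 4.212606
  t * PV_t at t = 3.0000: 6.182886
  t * PV_t at t = 4.0000: 8.066388
  t * PV_t at t = 5.0000: 458.317480
Macaulay duration D = (sum_t t * PV_t) / P = 478.932002 / 100.000000 = 4.789320


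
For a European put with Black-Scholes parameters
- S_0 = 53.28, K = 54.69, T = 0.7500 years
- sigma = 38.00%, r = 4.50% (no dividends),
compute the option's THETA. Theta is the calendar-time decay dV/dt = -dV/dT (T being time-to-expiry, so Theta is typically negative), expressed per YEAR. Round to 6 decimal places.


d1 = 0.1877304504; d2 = -0.1413592030
phi(d1) = 0.3919739505; exp(-qT) = 1.0000000000; exp(-rT) = 0.9668131777
Theta = -S*exp(-qT)*phi(d1)*sigma/(2*sqrt(T)) + r*K*exp(-rT)*N(-d2) - q*S*exp(-qT)*N(-d1)
N(-d1) = 0.4255439793; N(-d2) = 0.5562069091; sqrt(T) = 0.8660254038
Term 1 = -53.2800 * 1.0000000000 * 0.3919739505 * 0.3800 / (2 * 0.8660254038) = -4.5818871805
Term 2 = 0.0450 * 54.6900 * 0.9668131777 * 0.5562069091 = 1.3234251319
Term 3 = 0 (no dividend yield, q = 0)
Theta = -4.5818871805 + (1.3234251319) + (0.0000000000) = -3.258462

Answer: Theta = -3.258462


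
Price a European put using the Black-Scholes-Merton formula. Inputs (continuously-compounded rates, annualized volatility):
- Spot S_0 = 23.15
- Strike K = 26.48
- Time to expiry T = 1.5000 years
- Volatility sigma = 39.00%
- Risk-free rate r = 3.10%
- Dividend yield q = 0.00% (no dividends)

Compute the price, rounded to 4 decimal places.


d1 = (ln(S/K) + (r - q + 0.5*sigma^2) * T) / (sigma * sqrt(T)) = 0.05481005
d2 = d1 - sigma * sqrt(T) = -0.42284045
exp(-rT) = 0.95456456; exp(-qT) = 1.00000000
P = K * exp(-rT) * N(-d2) - S_0 * exp(-qT) * N(-d1)
N(-d1) = 0.47814490; N(-d2) = 0.66379416
P = 26.4800 * 0.95456456 * 0.66379416 - 23.1500 * 1.00000000 * 0.47814490 = 5.7096

Answer: Price = 5.7096


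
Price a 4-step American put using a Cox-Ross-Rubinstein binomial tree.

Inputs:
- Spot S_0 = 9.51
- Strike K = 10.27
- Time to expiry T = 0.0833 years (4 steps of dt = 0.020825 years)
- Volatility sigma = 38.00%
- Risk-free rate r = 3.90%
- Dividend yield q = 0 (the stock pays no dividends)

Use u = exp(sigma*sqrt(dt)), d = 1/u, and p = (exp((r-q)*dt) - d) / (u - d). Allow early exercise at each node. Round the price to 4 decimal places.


dt = T/N = 0.020825
u = exp(sigma*sqrt(dt)) = 1.056369; d = 1/u = 0.946639
p = (exp((r-q)*dt) - d) / (u - d) = 0.493699
Discount per step: exp(-r*dt) = 0.999188
Stock lattice S(k, i) with i counting down-moves:
  k=0: S(0,0) = 9.5100
  k=1: S(1,0) = 10.0461; S(1,1) = 9.0025
  k=2: S(2,0) = 10.6124; S(2,1) = 9.5100; S(2,2) = 8.5222
  k=3: S(3,0) = 11.2106; S(3,1) = 10.0461; S(3,2) = 9.0025; S(3,3) = 8.0674
  k=4: S(4,0) = 11.8425; S(4,1) = 10.6124; S(4,2) = 9.5100; S(4,3) = 8.5222; S(4,4) = 7.6369
Terminal payoffs V(N, i) = max(K - S_T, 0):
  V(4,0) = 0.000000; V(4,1) = 0.000000; V(4,2) = 0.760000; V(4,3) = 1.747845; V(4,4) = 2.633078
Backward induction: V(k, i) = exp(-r*dt) * [p * V(k+1, i) + (1-p) * V(k+1, i+1)]; then take max(V_cont, immediate exercise) for American.
  V(3,0) = exp(-r*dt) * [p*0.000000 + (1-p)*0.000000] = 0.000000; exercise = 0.000000; V(3,0) = max -> 0.000000
  V(3,1) = exp(-r*dt) * [p*0.000000 + (1-p)*0.760000] = 0.384477; exercise = 0.223933; V(3,1) = max -> 0.384477
  V(3,2) = exp(-r*dt) * [p*0.760000 + (1-p)*1.747845] = 1.259124; exercise = 1.267462; V(3,2) = max -> 1.267462
  V(3,3) = exp(-r*dt) * [p*1.747845 + (1-p)*2.633078] = 2.194257; exercise = 2.202594; V(3,3) = max -> 2.202594
  V(2,0) = exp(-r*dt) * [p*0.000000 + (1-p)*0.384477] = 0.194503; exercise = 0.000000; V(2,0) = max -> 0.194503
  V(2,1) = exp(-r*dt) * [p*0.384477 + (1-p)*1.267462] = 0.830858; exercise = 0.760000; V(2,1) = max -> 0.830858
  V(2,2) = exp(-r*dt) * [p*1.267462 + (1-p)*2.202594] = 1.739507; exercise = 1.747845; V(2,2) = max -> 1.747845
  V(1,0) = exp(-r*dt) * [p*0.194503 + (1-p)*0.830858] = 0.516271; exercise = 0.223933; V(1,0) = max -> 0.516271
  V(1,1) = exp(-r*dt) * [p*0.830858 + (1-p)*1.747845] = 1.294078; exercise = 1.267462; V(1,1) = max -> 1.294078
  V(0,0) = exp(-r*dt) * [p*0.516271 + (1-p)*1.294078] = 0.909337; exercise = 0.760000; V(0,0) = max -> 0.909337

Answer: Price = V(0,0) = 0.9093


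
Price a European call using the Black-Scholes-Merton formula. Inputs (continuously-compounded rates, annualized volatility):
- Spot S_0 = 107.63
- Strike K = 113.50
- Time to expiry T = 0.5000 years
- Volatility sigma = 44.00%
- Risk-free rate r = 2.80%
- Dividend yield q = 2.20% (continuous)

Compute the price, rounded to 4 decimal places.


Answer: Price = 10.9365

Derivation:
d1 = (ln(S/K) + (r - q + 0.5*sigma^2) * T) / (sigma * sqrt(T)) = -0.00547499
d2 = d1 - sigma * sqrt(T) = -0.31660198
exp(-rT) = 0.98609754; exp(-qT) = 0.98906028
C = S_0 * exp(-qT) * N(d1) - K * exp(-rT) * N(d2)
N(d1) = 0.49781581; N(d2) = 0.37577282
C = 107.6300 * 0.98906028 * 0.49781581 - 113.5000 * 0.98609754 * 0.37577282 = 10.9365


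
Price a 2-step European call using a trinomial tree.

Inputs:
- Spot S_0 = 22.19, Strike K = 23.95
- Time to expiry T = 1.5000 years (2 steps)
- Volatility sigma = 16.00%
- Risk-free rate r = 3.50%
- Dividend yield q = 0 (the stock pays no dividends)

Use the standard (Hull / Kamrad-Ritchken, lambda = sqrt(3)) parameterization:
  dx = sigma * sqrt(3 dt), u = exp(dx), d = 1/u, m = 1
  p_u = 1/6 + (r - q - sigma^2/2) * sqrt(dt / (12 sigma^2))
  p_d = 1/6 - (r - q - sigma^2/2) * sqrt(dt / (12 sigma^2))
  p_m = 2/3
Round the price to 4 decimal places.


Answer: Price = V(0,0) = 1.5431

Derivation:
dt = T/N = 0.750000; dx = sigma*sqrt(3*dt) = 0.240000
u = exp(dx) = 1.271249; d = 1/u = 0.786628
p_u = 0.201354, p_m = 0.666667, p_d = 0.131979
Discount per step: exp(-r*dt) = 0.974092
Stock lattice S(k, j) with j the centered position index:
  k=0: S(0,+0) = 22.1900
  k=1: S(1,-1) = 17.4553; S(1,+0) = 22.1900; S(1,+1) = 28.2090
  k=2: S(2,-2) = 13.7308; S(2,-1) = 17.4553; S(2,+0) = 22.1900; S(2,+1) = 28.2090; S(2,+2) = 35.8607
Terminal payoffs V(N, j) = max(S_T - K, 0):
  V(2,-2) = 0.000000; V(2,-1) = 0.000000; V(2,+0) = 0.000000; V(2,+1) = 4.259019; V(2,+2) = 11.910691
Backward induction: V(k, j) = exp(-r*dt) * [p_u * V(k+1, j+1) + p_m * V(k+1, j) + p_d * V(k+1, j-1)]
  V(1,-1) = exp(-r*dt) * [p_u*0.000000 + p_m*0.000000 + p_d*0.000000] = 0.000000
  V(1,+0) = exp(-r*dt) * [p_u*4.259019 + p_m*0.000000 + p_d*0.000000] = 0.835353
  V(1,+1) = exp(-r*dt) * [p_u*11.910691 + p_m*4.259019 + p_d*0.000000] = 5.101915
  V(0,+0) = exp(-r*dt) * [p_u*5.101915 + p_m*0.835353 + p_d*0.000000] = 1.543150


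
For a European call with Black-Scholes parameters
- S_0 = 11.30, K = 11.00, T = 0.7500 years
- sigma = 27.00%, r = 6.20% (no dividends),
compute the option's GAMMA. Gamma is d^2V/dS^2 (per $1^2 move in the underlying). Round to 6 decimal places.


Answer: Gamma = 0.137603

Derivation:
d1 = 0.4308527829; d2 = 0.1970259239
phi(d1) = 0.3635801201; exp(-qT) = 1.0000000000; exp(-rT) = 0.9545645606
Gamma = exp(-qT) * phi(d1) / (S * sigma * sqrt(T)) = 1.0000000000 * 0.3635801201 / (11.3000 * 0.2700 * 0.8660254038) = 0.137603


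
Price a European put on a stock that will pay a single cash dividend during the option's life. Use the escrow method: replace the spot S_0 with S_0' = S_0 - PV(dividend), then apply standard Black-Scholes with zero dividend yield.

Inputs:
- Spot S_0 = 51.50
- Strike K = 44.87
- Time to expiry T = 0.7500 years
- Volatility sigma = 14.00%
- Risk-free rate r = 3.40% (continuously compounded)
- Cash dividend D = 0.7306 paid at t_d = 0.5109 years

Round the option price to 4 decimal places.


Answer: Price = 0.3002

Derivation:
PV(D) = D * exp(-r * t_d) = 0.7306 * 0.98277940 = 0.71801863
S_0' = S_0 - PV(D) = 51.5000 - 0.71801863 = 50.78198137
d1 = (ln(S_0'/K) + (r + sigma^2/2)*T) / (sigma*sqrt(T)) = 1.29179792
d2 = d1 - sigma*sqrt(T) = 1.17055436
exp(-rT) = 0.97482238
N(-d1) = 0.09821357; N(-d2) = 0.12088897
P = K * exp(-rT) * N(-d2) - S_0' * N(-d1) = 44.8700 * 0.97482238 * 0.12088897 - 50.78198137 * 0.09821357 = 0.3002


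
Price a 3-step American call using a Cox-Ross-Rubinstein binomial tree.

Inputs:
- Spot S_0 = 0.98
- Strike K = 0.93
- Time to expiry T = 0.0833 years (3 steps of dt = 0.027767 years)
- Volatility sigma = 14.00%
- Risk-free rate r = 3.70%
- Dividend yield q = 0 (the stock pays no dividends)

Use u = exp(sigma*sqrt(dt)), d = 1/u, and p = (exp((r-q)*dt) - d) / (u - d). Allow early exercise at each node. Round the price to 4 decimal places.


dt = T/N = 0.027767
u = exp(sigma*sqrt(dt)) = 1.023603; d = 1/u = 0.976941
p = (exp((r-q)*dt) - d) / (u - d) = 0.516197
Discount per step: exp(-r*dt) = 0.998973
Stock lattice S(k, i) with i counting down-moves:
  k=0: S(0,0) = 0.9800
  k=1: S(1,0) = 1.0031; S(1,1) = 0.9574
  k=2: S(2,0) = 1.0268; S(2,1) = 0.9800; S(2,2) = 0.9353
  k=3: S(3,0) = 1.0510; S(3,1) = 1.0031; S(3,2) = 0.9574; S(3,3) = 0.9138
Terminal payoffs V(N, i) = max(S_T - K, 0):
  V(3,0) = 0.121043; V(3,1) = 0.073131; V(3,2) = 0.027403; V(3,3) = 0.000000
Backward induction: V(k, i) = exp(-r*dt) * [p * V(k+1, i) + (1-p) * V(k+1, i+1)]; then take max(V_cont, immediate exercise) for American.
  V(2,0) = exp(-r*dt) * [p*0.121043 + (1-p)*0.073131] = 0.097763; exercise = 0.096808; V(2,0) = max -> 0.097763
  V(2,1) = exp(-r*dt) * [p*0.073131 + (1-p)*0.027403] = 0.050955; exercise = 0.050000; V(2,1) = max -> 0.050955
  V(2,2) = exp(-r*dt) * [p*0.027403 + (1-p)*0.000000] = 0.014131; exercise = 0.005326; V(2,2) = max -> 0.014131
  V(1,0) = exp(-r*dt) * [p*0.097763 + (1-p)*0.050955] = 0.075040; exercise = 0.073131; V(1,0) = max -> 0.075040
  V(1,1) = exp(-r*dt) * [p*0.050955 + (1-p)*0.014131] = 0.033105; exercise = 0.027403; V(1,1) = max -> 0.033105
  V(0,0) = exp(-r*dt) * [p*0.075040 + (1-p)*0.033105] = 0.054695; exercise = 0.050000; V(0,0) = max -> 0.054695

Answer: Price = V(0,0) = 0.0547


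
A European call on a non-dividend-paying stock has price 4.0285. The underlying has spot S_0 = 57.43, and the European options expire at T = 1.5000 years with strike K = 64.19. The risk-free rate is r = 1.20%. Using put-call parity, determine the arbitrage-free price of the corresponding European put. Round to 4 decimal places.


Put-call parity: C - P = S_0 * exp(-qT) - K * exp(-rT).
S_0 * exp(-qT) = 57.4300 * 1.00000000 = 57.43000000
K * exp(-rT) = 64.1900 * 0.98216103 = 63.04491667
P = C - S*exp(-qT) + K*exp(-rT)
P = 4.0285 - 57.43000000 + 63.04491667 = 9.6434

Answer: Put price = 9.6434


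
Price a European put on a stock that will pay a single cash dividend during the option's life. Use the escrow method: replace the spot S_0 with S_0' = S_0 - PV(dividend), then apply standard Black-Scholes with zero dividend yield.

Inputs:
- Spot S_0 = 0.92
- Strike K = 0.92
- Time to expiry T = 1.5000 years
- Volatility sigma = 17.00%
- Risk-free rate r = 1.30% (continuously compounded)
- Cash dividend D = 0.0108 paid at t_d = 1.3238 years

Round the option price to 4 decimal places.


Answer: Price = 0.0716

Derivation:
PV(D) = D * exp(-r * t_d) = 0.0108 * 0.98293784 = 0.01061573
S_0' = S_0 - PV(D) = 0.9200 - 0.01061573 = 0.90938427
d1 = (ln(S_0'/K) + (r + sigma^2/2)*T) / (sigma*sqrt(T)) = 0.14201794
d2 = d1 - sigma*sqrt(T) = -0.06618869
exp(-rT) = 0.98068890
N(-d1) = 0.44353292; N(-d2) = 0.52638620
P = K * exp(-rT) * N(-d2) - S_0' * N(-d1) = 0.9200 * 0.98068890 * 0.52638620 - 0.90938427 * 0.44353292 = 0.0716


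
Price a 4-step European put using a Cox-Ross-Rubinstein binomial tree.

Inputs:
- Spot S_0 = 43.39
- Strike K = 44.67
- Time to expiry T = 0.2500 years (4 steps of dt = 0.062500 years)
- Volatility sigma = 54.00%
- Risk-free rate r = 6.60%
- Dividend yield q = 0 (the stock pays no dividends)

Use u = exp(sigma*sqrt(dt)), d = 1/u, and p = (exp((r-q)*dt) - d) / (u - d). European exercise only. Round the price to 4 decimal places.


Answer: Price = V(0,0) = 4.8969

Derivation:
dt = T/N = 0.062500
u = exp(sigma*sqrt(dt)) = 1.144537; d = 1/u = 0.873716
p = (exp((r-q)*dt) - d) / (u - d) = 0.481564
Discount per step: exp(-r*dt) = 0.995883
Stock lattice S(k, i) with i counting down-moves:
  k=0: S(0,0) = 43.3900
  k=1: S(1,0) = 49.6615; S(1,1) = 37.9105
  k=2: S(2,0) = 56.8394; S(2,1) = 43.3900; S(2,2) = 33.1230
  k=3: S(3,0) = 65.0547; S(3,1) = 49.6615; S(3,2) = 37.9105; S(3,3) = 28.9401
  k=4: S(4,0) = 74.4575; S(4,1) = 56.8394; S(4,2) = 43.3900; S(4,3) = 33.1230; S(4,4) = 25.2854
Terminal payoffs V(N, i) = max(K - S_T, 0):
  V(4,0) = 0.000000; V(4,1) = 0.000000; V(4,2) = 1.280000; V(4,3) = 11.546964; V(4,4) = 19.384553
Backward induction: V(k, i) = exp(-r*dt) * [p * V(k+1, i) + (1-p) * V(k+1, i+1)].
  V(3,0) = exp(-r*dt) * [p*0.000000 + (1-p)*0.000000] = 0.000000
  V(3,1) = exp(-r*dt) * [p*0.000000 + (1-p)*1.280000] = 0.660866
  V(3,2) = exp(-r*dt) * [p*1.280000 + (1-p)*11.546964] = 6.575582
  V(3,3) = exp(-r*dt) * [p*11.546964 + (1-p)*19.384553] = 15.545992
  V(2,0) = exp(-r*dt) * [p*0.000000 + (1-p)*0.660866] = 0.341206
  V(2,1) = exp(-r*dt) * [p*0.660866 + (1-p)*6.575582] = 3.711924
  V(2,2) = exp(-r*dt) * [p*6.575582 + (1-p)*15.545992] = 11.179952
  V(1,0) = exp(-r*dt) * [p*0.341206 + (1-p)*3.711924] = 2.080109
  V(1,1) = exp(-r*dt) * [p*3.711924 + (1-p)*11.179952] = 7.552400
  V(0,0) = exp(-r*dt) * [p*2.080109 + (1-p)*7.552400] = 4.896900


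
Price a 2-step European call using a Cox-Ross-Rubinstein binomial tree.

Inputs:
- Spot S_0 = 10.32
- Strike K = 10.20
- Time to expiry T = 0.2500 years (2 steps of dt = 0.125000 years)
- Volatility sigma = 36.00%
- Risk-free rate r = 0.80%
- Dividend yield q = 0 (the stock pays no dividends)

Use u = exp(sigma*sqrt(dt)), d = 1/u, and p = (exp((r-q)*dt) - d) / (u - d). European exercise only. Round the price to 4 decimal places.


dt = T/N = 0.125000
u = exp(sigma*sqrt(dt)) = 1.135734; d = 1/u = 0.880488
p = (exp((r-q)*dt) - d) / (u - d) = 0.472143
Discount per step: exp(-r*dt) = 0.999000
Stock lattice S(k, i) with i counting down-moves:
  k=0: S(0,0) = 10.3200
  k=1: S(1,0) = 11.7208; S(1,1) = 9.0866
  k=2: S(2,0) = 13.3117; S(2,1) = 10.3200; S(2,2) = 8.0007
Terminal payoffs V(N, i) = max(S_T - K, 0):
  V(2,0) = 3.111685; V(2,1) = 0.120000; V(2,2) = 0.000000
Backward induction: V(k, i) = exp(-r*dt) * [p * V(k+1, i) + (1-p) * V(k+1, i+1)].
  V(1,0) = exp(-r*dt) * [p*3.111685 + (1-p)*0.120000] = 1.530971
  V(1,1) = exp(-r*dt) * [p*0.120000 + (1-p)*0.000000] = 0.056601
  V(0,0) = exp(-r*dt) * [p*1.530971 + (1-p)*0.056601] = 0.751962

Answer: Price = V(0,0) = 0.7520


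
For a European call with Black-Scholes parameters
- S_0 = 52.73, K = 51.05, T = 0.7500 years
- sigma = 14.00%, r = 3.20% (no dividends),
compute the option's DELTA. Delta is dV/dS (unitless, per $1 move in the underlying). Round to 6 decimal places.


d1 = 0.5256280066; d2 = 0.4043844501
phi(d1) = 0.3474686153; exp(-qT) = 1.0000000000; exp(-rT) = 0.9762857098
N(d1) = 0.7004266531
Delta = exp(-qT) * N(d1) = 1.0000000000 * 0.7004266531 = 0.700427

Answer: Delta = 0.700427


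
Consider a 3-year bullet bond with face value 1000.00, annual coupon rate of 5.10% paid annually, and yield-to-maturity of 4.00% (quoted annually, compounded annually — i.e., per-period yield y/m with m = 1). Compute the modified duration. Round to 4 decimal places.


Coupon per period c = face * coupon_rate / m = 51.000000
Periods per year m = 1; per-period yield y/m = 0.040000
Number of cashflows N = 3
Cashflows (t years, CF_t, discount factor 1/(1+y/m)^(m*t), PV):
  t = 1.0000: CF_t = 51.000000, DF = 0.961538, PV = 49.038462
  t = 2.0000: CF_t = 51.000000, DF = 0.924556, PV = 47.152367
  t = 3.0000: CF_t = 1051.000000, DF = 0.888996, PV = 934.335173
Price P = sum_t PV_t = 1030.526001
First compute Macaulay numerator sum_t t * PV_t:
  t * PV_t at t = 1.0000: 49.038462
  t * PV_t at t = 2.0000: 94.304734
  t * PV_t at t = 3.0000: 2803.005519
Macaulay duration D = 2946.348714 / 1030.526001 = 2.859073
Modified duration = D / (1 + y/m) = 2.859073 / (1 + 0.040000) = 2.749108

Answer: Modified duration = 2.7491


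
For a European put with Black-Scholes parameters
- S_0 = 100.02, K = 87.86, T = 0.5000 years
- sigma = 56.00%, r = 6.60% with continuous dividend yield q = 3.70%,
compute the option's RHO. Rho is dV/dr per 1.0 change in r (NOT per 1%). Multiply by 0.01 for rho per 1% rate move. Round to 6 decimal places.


Answer: Rho = -18.450359

Derivation:
d1 = 0.5619618194; d2 = 0.1659820220
phi(d1) = 0.3406706594; exp(-qT) = 0.9816700746; exp(-rT) = 0.9675385596
N(-d2) = 0.4340855492
Rho = -K*T*exp(-rT)*N(-d2) = -87.8600 * 0.5000 * 0.9675385596 * 0.4340855492 = -18.450359


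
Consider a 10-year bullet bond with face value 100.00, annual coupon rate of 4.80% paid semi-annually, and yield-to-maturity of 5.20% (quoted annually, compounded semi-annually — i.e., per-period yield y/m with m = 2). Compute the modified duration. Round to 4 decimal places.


Answer: Modified duration = 7.8177

Derivation:
Coupon per period c = face * coupon_rate / m = 2.400000
Periods per year m = 2; per-period yield y/m = 0.026000
Number of cashflows N = 20
Cashflows (t years, CF_t, discount factor 1/(1+y/m)^(m*t), PV):
  t = 0.5000: CF_t = 2.400000, DF = 0.974659, PV = 2.339181
  t = 1.0000: CF_t = 2.400000, DF = 0.949960, PV = 2.279904
  t = 1.5000: CF_t = 2.400000, DF = 0.925887, PV = 2.222128
  t = 2.0000: CF_t = 2.400000, DF = 0.902424, PV = 2.165817
  t = 2.5000: CF_t = 2.400000, DF = 0.879555, PV = 2.110933
  t = 3.0000: CF_t = 2.400000, DF = 0.857266, PV = 2.057440
  t = 3.5000: CF_t = 2.400000, DF = 0.835542, PV = 2.005302
  t = 4.0000: CF_t = 2.400000, DF = 0.814369, PV = 1.954485
  t = 4.5000: CF_t = 2.400000, DF = 0.793732, PV = 1.904956
  t = 5.0000: CF_t = 2.400000, DF = 0.773618, PV = 1.856682
  t = 5.5000: CF_t = 2.400000, DF = 0.754013, PV = 1.809632
  t = 6.0000: CF_t = 2.400000, DF = 0.734906, PV = 1.763774
  t = 6.5000: CF_t = 2.400000, DF = 0.716282, PV = 1.719078
  t = 7.0000: CF_t = 2.400000, DF = 0.698131, PV = 1.675515
  t = 7.5000: CF_t = 2.400000, DF = 0.680440, PV = 1.633055
  t = 8.0000: CF_t = 2.400000, DF = 0.663197, PV = 1.591672
  t = 8.5000: CF_t = 2.400000, DF = 0.646390, PV = 1.551337
  t = 9.0000: CF_t = 2.400000, DF = 0.630010, PV = 1.512024
  t = 9.5000: CF_t = 2.400000, DF = 0.614045, PV = 1.473708
  t = 10.0000: CF_t = 102.400000, DF = 0.598484, PV = 61.284795
Price P = sum_t PV_t = 96.911418
First compute Macaulay numerator sum_t t * PV_t:
  t * PV_t at t = 0.5000: 1.169591
  t * PV_t at t = 1.0000: 2.279904
  t * PV_t at t = 1.5000: 3.333193
  t * PV_t at t = 2.0000: 4.331634
  t * PV_t at t = 2.5000: 5.277332
  t * PV_t at t = 3.0000: 6.172319
  t * PV_t at t = 3.5000: 7.018556
  t * PV_t at t = 4.0000: 7.817940
  t * PV_t at t = 4.5000: 8.572303
  t * PV_t at t = 5.0000: 9.283412
  t * PV_t at t = 5.5000: 9.952976
  t * PV_t at t = 6.0000: 10.582643
  t * PV_t at t = 6.5000: 11.174006
  t * PV_t at t = 7.0000: 11.728602
  t * PV_t at t = 7.5000: 12.247913
  t * PV_t at t = 8.0000: 12.733373
  t * PV_t at t = 8.5000: 13.186363
  t * PV_t at t = 9.0000: 13.608218
  t * PV_t at t = 9.5000: 14.000224
  t * PV_t at t = 10.0000: 612.847955
Macaulay duration D = 777.318457 / 96.911418 = 8.020917
Modified duration = D / (1 + y/m) = 8.020917 / (1 + 0.026000) = 7.817658
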